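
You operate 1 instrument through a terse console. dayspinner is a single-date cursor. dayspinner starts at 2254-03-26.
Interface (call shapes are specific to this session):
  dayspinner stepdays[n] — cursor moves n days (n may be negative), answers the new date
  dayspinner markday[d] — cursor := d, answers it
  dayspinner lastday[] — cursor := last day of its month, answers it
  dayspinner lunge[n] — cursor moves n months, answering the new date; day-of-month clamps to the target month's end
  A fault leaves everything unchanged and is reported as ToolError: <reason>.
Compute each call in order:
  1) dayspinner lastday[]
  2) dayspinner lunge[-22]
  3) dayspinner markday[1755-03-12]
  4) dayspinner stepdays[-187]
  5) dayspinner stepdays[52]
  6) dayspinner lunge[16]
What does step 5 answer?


Do: dayspinner lastday[]
See: 2254-03-31
Do: dayspinner lunge[n: -22]
See: 2252-05-31
Do: dayspinner markday[d: 1755-03-12]
See: 1755-03-12
Do: dayspinner stepdays[n: -187]
See: 1754-09-06
Do: dayspinner stepdays[n: 52]
See: 1754-10-28
Do: dayspinner lunge[n: 16]
See: 1756-02-28

Answer: 1754-10-28


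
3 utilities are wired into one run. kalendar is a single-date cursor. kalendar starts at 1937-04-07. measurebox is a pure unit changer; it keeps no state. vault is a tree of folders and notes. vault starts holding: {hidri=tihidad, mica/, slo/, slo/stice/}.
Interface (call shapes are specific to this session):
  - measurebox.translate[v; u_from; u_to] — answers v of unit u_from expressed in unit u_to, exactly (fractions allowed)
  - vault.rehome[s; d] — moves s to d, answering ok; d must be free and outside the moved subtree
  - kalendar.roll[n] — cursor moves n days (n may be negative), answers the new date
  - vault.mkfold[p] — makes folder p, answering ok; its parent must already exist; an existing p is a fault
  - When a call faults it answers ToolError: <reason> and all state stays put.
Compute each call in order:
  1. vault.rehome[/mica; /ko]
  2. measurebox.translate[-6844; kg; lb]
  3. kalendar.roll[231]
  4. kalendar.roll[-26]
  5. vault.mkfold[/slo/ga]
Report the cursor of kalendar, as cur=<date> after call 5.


>>> vault.rehome s→/mica d→/ko
[out] ok
>>> measurebox.translate v→-6844 u_from→kg u_to→lb
[out] -684400000000/45359237
>>> kalendar.roll n→231
[out] 1937-11-24
>>> kalendar.roll n→-26
[out] 1937-10-29
>>> vault.mkfold p→/slo/ga
[out] ok

Answer: cur=1937-10-29


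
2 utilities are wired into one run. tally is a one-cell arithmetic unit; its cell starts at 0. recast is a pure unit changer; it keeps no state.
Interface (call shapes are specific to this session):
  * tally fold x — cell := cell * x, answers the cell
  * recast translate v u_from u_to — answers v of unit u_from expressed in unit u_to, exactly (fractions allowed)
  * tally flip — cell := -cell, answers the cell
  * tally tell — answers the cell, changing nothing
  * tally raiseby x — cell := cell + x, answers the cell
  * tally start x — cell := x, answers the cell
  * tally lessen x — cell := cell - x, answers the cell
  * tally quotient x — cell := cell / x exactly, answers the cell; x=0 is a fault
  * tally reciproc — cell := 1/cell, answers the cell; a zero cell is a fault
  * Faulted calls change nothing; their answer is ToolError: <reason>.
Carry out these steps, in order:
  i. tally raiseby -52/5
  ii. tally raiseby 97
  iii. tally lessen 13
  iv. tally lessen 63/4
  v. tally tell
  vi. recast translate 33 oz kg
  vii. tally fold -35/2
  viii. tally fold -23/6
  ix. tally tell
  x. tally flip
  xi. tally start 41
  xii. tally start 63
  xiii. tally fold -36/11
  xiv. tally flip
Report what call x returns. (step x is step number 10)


Answer: -186277/48

Derivation:
Do: tally raiseby[x: -52/5]
See: -52/5
Do: tally raiseby[x: 97]
See: 433/5
Do: tally lessen[x: 13]
See: 368/5
Do: tally lessen[x: 63/4]
See: 1157/20
Do: tally tell[]
See: 1157/20
Do: recast translate[v: 33; u_from: oz; u_to: kg]
See: 1496854821/1600000000
Do: tally fold[x: -35/2]
See: -8099/8
Do: tally fold[x: -23/6]
See: 186277/48
Do: tally tell[]
See: 186277/48
Do: tally flip[]
See: -186277/48
Do: tally start[x: 41]
See: 41
Do: tally start[x: 63]
See: 63
Do: tally fold[x: -36/11]
See: -2268/11
Do: tally flip[]
See: 2268/11


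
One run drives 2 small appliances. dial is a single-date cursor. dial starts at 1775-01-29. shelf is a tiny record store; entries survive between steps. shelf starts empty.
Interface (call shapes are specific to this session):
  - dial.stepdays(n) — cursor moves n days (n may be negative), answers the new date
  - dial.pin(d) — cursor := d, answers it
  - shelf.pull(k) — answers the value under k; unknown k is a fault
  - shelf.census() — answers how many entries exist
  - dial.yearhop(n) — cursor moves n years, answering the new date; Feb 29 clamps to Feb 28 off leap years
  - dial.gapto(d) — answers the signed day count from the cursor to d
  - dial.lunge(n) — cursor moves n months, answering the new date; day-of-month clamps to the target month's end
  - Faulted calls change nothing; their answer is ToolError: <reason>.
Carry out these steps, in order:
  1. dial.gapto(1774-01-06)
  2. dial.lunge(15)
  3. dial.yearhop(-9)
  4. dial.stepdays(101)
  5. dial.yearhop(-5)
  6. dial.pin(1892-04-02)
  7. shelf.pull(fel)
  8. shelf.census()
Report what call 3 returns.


>> dial.gapto(d: 1774-01-06)
<< -388
>> dial.lunge(n: 15)
<< 1776-04-29
>> dial.yearhop(n: -9)
<< 1767-04-29
>> dial.stepdays(n: 101)
<< 1767-08-08
>> dial.yearhop(n: -5)
<< 1762-08-08
>> dial.pin(d: 1892-04-02)
<< 1892-04-02
>> shelf.pull(k: fel)
<< ToolError: no such key fel
>> shelf.census()
<< 0

Answer: 1767-04-29


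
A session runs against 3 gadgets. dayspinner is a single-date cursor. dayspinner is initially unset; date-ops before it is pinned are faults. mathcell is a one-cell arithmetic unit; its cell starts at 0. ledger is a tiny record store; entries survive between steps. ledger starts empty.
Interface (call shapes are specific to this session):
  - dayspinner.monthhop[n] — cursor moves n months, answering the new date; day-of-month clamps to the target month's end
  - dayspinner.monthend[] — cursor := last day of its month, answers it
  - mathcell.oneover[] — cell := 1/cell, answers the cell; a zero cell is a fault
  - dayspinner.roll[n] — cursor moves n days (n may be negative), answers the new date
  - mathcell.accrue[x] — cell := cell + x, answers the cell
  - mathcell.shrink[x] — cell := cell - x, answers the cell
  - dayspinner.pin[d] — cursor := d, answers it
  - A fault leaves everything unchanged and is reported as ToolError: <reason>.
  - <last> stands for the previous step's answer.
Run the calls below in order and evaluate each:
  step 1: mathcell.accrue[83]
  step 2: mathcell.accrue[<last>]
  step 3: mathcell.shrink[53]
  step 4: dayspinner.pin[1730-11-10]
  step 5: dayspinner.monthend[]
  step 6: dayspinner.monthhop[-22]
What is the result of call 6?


>> mathcell.accrue(x=83)
<< 83
>> mathcell.accrue(x=<last>)
<< 166
>> mathcell.shrink(x=53)
<< 113
>> dayspinner.pin(d=1730-11-10)
<< 1730-11-10
>> dayspinner.monthend()
<< 1730-11-30
>> dayspinner.monthhop(n=-22)
<< 1729-01-30

Answer: 1729-01-30


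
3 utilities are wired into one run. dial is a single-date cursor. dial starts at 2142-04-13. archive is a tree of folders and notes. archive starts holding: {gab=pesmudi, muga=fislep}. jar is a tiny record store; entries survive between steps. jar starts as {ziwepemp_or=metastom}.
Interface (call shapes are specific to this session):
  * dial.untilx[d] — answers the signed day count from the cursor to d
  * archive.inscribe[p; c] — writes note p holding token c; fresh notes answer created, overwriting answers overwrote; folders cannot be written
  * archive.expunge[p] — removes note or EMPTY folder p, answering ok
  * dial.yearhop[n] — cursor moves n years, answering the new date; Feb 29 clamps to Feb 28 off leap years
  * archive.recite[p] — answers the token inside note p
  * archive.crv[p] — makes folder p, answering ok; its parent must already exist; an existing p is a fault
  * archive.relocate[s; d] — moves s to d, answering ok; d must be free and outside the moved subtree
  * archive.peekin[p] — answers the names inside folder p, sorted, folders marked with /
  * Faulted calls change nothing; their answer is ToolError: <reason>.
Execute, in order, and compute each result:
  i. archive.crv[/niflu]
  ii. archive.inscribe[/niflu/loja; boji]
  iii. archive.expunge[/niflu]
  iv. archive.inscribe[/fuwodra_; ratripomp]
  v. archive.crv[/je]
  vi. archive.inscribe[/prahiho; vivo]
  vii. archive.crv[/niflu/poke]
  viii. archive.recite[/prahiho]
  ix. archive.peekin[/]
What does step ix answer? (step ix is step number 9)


// 1. archive.crv(p: /niflu) -> ok
// 2. archive.inscribe(p: /niflu/loja, c: boji) -> created
// 3. archive.expunge(p: /niflu) -> ToolError: not empty
// 4. archive.inscribe(p: /fuwodra_, c: ratripomp) -> created
// 5. archive.crv(p: /je) -> ok
// 6. archive.inscribe(p: /prahiho, c: vivo) -> created
// 7. archive.crv(p: /niflu/poke) -> ok
// 8. archive.recite(p: /prahiho) -> vivo
// 9. archive.peekin(p: /) -> [fuwodra_, gab, je/, muga, niflu/, prahiho]

Answer: [fuwodra_, gab, je/, muga, niflu/, prahiho]


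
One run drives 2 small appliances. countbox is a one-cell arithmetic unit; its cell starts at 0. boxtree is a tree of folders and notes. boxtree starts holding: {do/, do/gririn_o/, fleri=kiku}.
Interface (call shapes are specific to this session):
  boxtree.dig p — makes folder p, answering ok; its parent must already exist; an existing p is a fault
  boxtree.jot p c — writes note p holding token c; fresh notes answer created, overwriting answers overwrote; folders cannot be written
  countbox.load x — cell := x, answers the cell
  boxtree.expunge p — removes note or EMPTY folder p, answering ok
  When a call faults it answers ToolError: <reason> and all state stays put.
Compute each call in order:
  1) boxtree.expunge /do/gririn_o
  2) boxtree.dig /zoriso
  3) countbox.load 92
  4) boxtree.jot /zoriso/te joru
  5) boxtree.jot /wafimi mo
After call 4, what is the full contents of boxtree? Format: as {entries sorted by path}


>> expunge(p→/do/gririn_o)
<< ok
>> dig(p→/zoriso)
<< ok
>> load(x→92)
<< 92
>> jot(p→/zoriso/te, c→joru)
<< created
>> jot(p→/wafimi, c→mo)
<< created

Answer: {do/, fleri=kiku, zoriso/, zoriso/te=joru}


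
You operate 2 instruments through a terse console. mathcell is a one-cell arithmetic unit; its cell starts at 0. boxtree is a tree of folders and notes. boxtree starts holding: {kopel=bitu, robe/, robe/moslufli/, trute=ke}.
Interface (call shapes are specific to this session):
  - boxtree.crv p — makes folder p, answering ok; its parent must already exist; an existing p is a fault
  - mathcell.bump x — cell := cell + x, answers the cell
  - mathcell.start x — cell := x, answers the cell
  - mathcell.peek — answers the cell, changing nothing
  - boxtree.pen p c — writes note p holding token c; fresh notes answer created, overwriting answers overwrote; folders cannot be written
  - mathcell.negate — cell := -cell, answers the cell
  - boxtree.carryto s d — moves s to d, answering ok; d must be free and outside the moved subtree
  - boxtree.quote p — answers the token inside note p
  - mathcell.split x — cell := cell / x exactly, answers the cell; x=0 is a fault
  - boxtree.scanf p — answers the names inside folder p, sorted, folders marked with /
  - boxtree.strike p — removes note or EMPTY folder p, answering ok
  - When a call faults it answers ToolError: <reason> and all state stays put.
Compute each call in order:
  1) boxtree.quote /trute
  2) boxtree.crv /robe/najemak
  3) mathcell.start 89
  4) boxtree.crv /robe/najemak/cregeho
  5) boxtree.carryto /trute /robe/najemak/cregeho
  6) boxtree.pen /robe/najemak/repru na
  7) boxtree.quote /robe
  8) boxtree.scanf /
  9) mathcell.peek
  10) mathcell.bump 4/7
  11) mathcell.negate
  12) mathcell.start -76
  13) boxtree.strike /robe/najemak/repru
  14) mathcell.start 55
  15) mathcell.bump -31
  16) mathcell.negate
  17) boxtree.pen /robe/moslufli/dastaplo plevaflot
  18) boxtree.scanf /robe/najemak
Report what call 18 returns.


;; quote(p=/trute) -> ke
;; crv(p=/robe/najemak) -> ok
;; start(x=89) -> 89
;; crv(p=/robe/najemak/cregeho) -> ok
;; carryto(s=/trute, d=/robe/najemak/cregeho) -> ToolError: exists
;; pen(p=/robe/najemak/repru, c=na) -> created
;; quote(p=/robe) -> ToolError: is a directory
;; scanf(p=/) -> [kopel, robe/, trute]
;; peek() -> 89
;; bump(x=4/7) -> 627/7
;; negate() -> -627/7
;; start(x=-76) -> -76
;; strike(p=/robe/najemak/repru) -> ok
;; start(x=55) -> 55
;; bump(x=-31) -> 24
;; negate() -> -24
;; pen(p=/robe/moslufli/dastaplo, c=plevaflot) -> created
;; scanf(p=/robe/najemak) -> [cregeho/]

Answer: [cregeho/]


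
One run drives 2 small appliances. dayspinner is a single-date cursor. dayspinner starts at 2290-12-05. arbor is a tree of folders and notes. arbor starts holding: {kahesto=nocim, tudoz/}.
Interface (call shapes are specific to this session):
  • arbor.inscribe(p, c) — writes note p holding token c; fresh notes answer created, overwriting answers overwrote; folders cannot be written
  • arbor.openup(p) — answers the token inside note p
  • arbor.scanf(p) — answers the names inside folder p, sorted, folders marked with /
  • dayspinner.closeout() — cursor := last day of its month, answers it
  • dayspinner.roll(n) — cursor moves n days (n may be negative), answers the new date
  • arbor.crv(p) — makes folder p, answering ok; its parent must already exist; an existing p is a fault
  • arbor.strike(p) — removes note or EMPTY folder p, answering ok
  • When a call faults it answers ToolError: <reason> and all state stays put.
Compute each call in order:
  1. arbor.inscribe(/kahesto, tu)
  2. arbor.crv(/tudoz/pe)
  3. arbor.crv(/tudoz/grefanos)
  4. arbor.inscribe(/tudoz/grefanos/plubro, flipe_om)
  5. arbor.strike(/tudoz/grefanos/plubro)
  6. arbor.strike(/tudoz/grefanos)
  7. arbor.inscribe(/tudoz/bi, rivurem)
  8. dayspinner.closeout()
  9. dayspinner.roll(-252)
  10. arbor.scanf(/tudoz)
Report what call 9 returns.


Answer: 2290-04-23

Derivation:
Act: arbor.inscribe[p: /kahesto; c: tu]
Obs: overwrote
Act: arbor.crv[p: /tudoz/pe]
Obs: ok
Act: arbor.crv[p: /tudoz/grefanos]
Obs: ok
Act: arbor.inscribe[p: /tudoz/grefanos/plubro; c: flipe_om]
Obs: created
Act: arbor.strike[p: /tudoz/grefanos/plubro]
Obs: ok
Act: arbor.strike[p: /tudoz/grefanos]
Obs: ok
Act: arbor.inscribe[p: /tudoz/bi; c: rivurem]
Obs: created
Act: dayspinner.closeout[]
Obs: 2290-12-31
Act: dayspinner.roll[n: -252]
Obs: 2290-04-23
Act: arbor.scanf[p: /tudoz]
Obs: [bi, pe/]


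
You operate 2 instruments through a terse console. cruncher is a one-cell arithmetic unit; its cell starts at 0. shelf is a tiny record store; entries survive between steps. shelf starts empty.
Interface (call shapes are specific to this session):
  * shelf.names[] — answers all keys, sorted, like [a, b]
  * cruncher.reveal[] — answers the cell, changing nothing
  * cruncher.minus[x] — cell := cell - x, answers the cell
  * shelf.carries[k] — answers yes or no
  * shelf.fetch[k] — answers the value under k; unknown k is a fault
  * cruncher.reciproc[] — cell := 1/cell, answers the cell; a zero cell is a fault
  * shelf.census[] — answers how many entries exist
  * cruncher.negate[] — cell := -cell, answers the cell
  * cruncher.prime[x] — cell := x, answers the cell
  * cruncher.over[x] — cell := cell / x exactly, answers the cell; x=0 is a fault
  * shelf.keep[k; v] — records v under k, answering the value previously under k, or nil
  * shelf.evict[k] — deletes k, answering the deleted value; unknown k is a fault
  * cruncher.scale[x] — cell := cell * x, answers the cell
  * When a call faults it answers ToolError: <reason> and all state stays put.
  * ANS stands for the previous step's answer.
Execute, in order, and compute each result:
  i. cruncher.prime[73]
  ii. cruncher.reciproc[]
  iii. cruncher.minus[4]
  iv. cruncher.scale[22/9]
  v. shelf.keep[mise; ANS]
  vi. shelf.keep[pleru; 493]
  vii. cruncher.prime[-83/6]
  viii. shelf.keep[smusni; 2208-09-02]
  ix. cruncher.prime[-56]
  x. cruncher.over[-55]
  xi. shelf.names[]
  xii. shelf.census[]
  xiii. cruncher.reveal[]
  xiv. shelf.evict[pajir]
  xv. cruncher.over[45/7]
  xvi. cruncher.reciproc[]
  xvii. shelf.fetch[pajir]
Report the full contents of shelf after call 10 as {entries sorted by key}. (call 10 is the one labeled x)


Answer: {mise=-2134/219, pleru=493, smusni=2208-09-02}

Derivation:
Next I call cruncher.prime(x→73): 73.
Now I run cruncher.reciproc, and observe 1/73.
I try cruncher.minus(x→4), and observe -291/73.
Calling cruncher.scale(x→22/9): -2134/219.
Calling shelf.keep(k→mise, v→ANS), and get nil.
Then shelf.keep(k→pleru, v→493), which returns nil.
Invoking cruncher.prime(x→-83/6), and get -83/6.
Invoking shelf.keep(k→smusni, v→2208-09-02), and get nil.
I run cruncher.prime(x→-56), → -56.
Then cruncher.over(x→-55), — result: 56/55.
Next I call shelf.names(), and get [mise, pleru, smusni].
Now I run shelf.census, and get 3.
I call cruncher.reveal, which returns 56/55.
Calling shelf.evict(k→pajir), and get ToolError: no such key pajir.
Invoking cruncher.over(x→45/7), and see 392/2475.
I invoke cruncher.reciproc(): 2475/392.
Now I run shelf.fetch(k→pajir), and observe ToolError: no such key pajir.


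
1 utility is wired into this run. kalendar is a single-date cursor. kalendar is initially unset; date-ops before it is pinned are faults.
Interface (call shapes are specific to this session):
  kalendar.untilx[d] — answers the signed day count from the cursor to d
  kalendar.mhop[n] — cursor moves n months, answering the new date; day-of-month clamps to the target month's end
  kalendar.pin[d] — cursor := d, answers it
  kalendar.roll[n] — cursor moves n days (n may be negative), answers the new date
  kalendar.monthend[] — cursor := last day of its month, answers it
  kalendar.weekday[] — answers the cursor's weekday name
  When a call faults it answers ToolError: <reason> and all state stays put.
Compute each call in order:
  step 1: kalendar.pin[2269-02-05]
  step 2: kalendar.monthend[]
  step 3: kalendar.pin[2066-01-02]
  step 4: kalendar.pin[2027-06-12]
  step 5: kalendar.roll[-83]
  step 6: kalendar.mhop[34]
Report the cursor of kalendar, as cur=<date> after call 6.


Answer: cur=2030-01-21

Derivation:
$ kalendar.pin d=2269-02-05
  2269-02-05
$ kalendar.monthend
  2269-02-28
$ kalendar.pin d=2066-01-02
  2066-01-02
$ kalendar.pin d=2027-06-12
  2027-06-12
$ kalendar.roll n=-83
  2027-03-21
$ kalendar.mhop n=34
  2030-01-21


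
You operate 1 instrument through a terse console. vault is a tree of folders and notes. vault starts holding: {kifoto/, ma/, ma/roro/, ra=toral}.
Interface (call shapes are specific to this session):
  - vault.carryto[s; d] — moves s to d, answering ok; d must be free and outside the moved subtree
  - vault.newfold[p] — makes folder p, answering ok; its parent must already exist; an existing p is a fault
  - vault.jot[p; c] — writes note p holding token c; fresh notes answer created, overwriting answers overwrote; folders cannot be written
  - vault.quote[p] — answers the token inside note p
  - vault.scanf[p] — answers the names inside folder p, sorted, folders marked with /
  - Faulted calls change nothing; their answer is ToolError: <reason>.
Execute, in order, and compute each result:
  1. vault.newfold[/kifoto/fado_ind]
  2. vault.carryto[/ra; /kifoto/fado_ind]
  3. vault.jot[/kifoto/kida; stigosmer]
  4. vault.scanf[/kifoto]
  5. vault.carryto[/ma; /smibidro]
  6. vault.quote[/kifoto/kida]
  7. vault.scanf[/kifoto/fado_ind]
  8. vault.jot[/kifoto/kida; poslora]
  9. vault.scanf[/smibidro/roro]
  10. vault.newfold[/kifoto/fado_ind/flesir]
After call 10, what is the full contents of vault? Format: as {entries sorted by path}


// 1. newfold(/kifoto/fado_ind) ~> ok
// 2. carryto(/ra, /kifoto/fado_ind) ~> ToolError: exists
// 3. jot(/kifoto/kida, stigosmer) ~> created
// 4. scanf(/kifoto) ~> [fado_ind/, kida]
// 5. carryto(/ma, /smibidro) ~> ok
// 6. quote(/kifoto/kida) ~> stigosmer
// 7. scanf(/kifoto/fado_ind) ~> []
// 8. jot(/kifoto/kida, poslora) ~> overwrote
// 9. scanf(/smibidro/roro) ~> []
// 10. newfold(/kifoto/fado_ind/flesir) ~> ok

Answer: {kifoto/, kifoto/fado_ind/, kifoto/fado_ind/flesir/, kifoto/kida=poslora, ra=toral, smibidro/, smibidro/roro/}


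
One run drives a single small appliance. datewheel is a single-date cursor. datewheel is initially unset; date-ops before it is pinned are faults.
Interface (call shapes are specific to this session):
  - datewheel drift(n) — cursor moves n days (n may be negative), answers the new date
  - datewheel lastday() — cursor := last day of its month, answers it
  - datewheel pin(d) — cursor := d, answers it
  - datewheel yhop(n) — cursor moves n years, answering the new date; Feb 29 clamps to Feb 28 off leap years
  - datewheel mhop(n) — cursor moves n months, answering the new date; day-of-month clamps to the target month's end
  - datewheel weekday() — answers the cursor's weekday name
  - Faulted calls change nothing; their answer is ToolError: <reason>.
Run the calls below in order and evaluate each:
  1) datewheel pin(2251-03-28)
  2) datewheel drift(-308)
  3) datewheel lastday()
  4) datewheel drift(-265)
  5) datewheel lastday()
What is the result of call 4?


Answer: 2249-09-08

Derivation:
I run datewheel pin passing 2251-03-28: 2251-03-28.
Using datewheel drift passing -308: 2250-05-24.
I call datewheel lastday(), which returns 2250-05-31.
Using datewheel drift passing -265, and observe 2249-09-08.
I run datewheel lastday(), → 2249-09-30.


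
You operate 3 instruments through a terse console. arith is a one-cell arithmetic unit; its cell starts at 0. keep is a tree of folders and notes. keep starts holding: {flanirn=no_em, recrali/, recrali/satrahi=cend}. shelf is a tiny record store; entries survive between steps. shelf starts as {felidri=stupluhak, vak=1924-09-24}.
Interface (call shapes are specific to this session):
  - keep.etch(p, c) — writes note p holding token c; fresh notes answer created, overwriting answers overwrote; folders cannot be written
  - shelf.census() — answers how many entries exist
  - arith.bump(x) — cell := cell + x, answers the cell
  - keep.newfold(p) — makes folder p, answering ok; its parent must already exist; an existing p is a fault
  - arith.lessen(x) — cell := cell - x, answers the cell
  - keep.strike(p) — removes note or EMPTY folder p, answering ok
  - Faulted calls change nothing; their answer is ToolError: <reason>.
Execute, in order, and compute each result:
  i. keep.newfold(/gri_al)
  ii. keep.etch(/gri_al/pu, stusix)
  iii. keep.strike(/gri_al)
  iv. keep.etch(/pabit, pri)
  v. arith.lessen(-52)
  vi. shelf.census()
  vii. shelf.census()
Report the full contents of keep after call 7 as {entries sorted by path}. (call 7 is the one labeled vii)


CALL newfold[p=/gri_al]
RET  ok
CALL etch[p=/gri_al/pu; c=stusix]
RET  created
CALL strike[p=/gri_al]
RET  ToolError: not empty
CALL etch[p=/pabit; c=pri]
RET  created
CALL lessen[x=-52]
RET  52
CALL census[]
RET  2
CALL census[]
RET  2

Answer: {flanirn=no_em, gri_al/, gri_al/pu=stusix, pabit=pri, recrali/, recrali/satrahi=cend}


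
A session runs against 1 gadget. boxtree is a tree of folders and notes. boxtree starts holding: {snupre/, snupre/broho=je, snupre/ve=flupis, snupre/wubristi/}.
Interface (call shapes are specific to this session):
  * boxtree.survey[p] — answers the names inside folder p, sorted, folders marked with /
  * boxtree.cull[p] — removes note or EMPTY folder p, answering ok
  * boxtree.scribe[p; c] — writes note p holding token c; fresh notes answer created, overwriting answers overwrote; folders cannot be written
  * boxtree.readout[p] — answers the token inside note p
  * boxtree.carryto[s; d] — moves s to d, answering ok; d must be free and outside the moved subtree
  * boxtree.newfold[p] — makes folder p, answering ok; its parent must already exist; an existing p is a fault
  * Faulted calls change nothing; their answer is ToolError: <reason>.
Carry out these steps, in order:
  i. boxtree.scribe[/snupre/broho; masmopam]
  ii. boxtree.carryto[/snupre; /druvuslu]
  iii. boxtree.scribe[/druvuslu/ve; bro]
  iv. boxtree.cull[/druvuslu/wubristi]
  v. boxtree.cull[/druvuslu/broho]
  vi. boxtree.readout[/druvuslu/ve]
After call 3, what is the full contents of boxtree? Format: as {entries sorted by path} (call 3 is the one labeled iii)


Do: boxtree.scribe[p='/snupre/broho'; c='masmopam']
See: overwrote
Do: boxtree.carryto[s='/snupre'; d='/druvuslu']
See: ok
Do: boxtree.scribe[p='/druvuslu/ve'; c='bro']
See: overwrote
Do: boxtree.cull[p='/druvuslu/wubristi']
See: ok
Do: boxtree.cull[p='/druvuslu/broho']
See: ok
Do: boxtree.readout[p='/druvuslu/ve']
See: bro

Answer: {druvuslu/, druvuslu/broho=masmopam, druvuslu/ve=bro, druvuslu/wubristi/}


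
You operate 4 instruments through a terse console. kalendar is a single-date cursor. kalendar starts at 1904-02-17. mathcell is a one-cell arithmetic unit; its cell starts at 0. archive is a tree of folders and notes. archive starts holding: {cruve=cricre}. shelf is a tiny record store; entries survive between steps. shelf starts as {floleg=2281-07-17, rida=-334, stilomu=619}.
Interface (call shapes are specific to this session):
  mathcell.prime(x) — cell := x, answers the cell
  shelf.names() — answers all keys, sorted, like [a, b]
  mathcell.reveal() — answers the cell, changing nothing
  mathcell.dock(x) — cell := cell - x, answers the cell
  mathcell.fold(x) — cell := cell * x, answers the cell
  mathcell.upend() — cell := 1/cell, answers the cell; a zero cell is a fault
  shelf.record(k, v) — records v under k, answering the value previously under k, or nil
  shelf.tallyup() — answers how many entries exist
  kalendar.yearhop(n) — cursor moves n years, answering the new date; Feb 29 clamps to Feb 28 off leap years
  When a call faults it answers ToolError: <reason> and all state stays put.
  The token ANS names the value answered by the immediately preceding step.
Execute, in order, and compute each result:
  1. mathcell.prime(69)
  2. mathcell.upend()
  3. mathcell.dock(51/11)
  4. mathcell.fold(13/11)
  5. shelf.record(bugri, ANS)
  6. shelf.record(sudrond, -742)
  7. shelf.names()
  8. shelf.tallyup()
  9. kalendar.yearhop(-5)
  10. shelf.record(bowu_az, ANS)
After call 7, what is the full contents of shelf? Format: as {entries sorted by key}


Now I run mathcell.prime on x=69, giving 69.
I run mathcell.upend(), and get 1/69.
I call mathcell.dock on x=51/11: -3508/759.
I try mathcell.fold on x=13/11, → -45604/8349.
Using shelf.record on k=bugri, v=ANS, and get nil.
I use shelf.record on k=sudrond, v=-742: nil.
Invoking shelf.names, yielding [bugri, floleg, rida, stilomu, sudrond].
Now I run shelf.tallyup(), and get 5.
Next I call kalendar.yearhop on n=-5, yielding 1899-02-17.
Then shelf.record on k=bowu_az, v=ANS: nil.

Answer: {bugri=-45604/8349, floleg=2281-07-17, rida=-334, stilomu=619, sudrond=-742}


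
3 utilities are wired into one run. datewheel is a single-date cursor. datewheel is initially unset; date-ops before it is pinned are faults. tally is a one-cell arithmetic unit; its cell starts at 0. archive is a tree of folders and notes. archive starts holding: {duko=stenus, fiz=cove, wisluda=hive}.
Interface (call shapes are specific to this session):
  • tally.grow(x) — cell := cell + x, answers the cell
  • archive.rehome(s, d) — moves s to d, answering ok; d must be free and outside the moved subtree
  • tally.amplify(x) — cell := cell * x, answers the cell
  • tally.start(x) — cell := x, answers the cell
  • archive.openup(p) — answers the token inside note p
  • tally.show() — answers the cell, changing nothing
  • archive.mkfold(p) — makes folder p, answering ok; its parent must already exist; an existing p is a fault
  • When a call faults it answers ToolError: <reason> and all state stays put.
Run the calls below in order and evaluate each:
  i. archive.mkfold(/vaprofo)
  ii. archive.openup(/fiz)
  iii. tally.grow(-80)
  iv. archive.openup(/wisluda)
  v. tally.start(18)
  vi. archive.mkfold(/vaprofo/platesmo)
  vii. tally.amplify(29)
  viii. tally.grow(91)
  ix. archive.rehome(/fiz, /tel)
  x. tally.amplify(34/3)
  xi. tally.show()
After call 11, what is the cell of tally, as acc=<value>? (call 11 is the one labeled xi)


Answer: acc=20842/3

Derivation:
Then mkfold(p='/vaprofo'), and get ok.
Next I call openup(p='/fiz'), yielding cove.
Using grow(x='-80'), which returns -80.
Now I run openup(p='/wisluda'), yielding hive.
Next I call start(x='18'), → 18.
Using mkfold(p='/vaprofo/platesmo'): ok.
I run amplify(x='29'), giving 522.
Invoking grow(x='91'), — result: 613.
Invoking rehome(s='/fiz', d='/tel'), and get ok.
I call amplify(x='34/3'), yielding 20842/3.
Invoking show, which returns 20842/3.


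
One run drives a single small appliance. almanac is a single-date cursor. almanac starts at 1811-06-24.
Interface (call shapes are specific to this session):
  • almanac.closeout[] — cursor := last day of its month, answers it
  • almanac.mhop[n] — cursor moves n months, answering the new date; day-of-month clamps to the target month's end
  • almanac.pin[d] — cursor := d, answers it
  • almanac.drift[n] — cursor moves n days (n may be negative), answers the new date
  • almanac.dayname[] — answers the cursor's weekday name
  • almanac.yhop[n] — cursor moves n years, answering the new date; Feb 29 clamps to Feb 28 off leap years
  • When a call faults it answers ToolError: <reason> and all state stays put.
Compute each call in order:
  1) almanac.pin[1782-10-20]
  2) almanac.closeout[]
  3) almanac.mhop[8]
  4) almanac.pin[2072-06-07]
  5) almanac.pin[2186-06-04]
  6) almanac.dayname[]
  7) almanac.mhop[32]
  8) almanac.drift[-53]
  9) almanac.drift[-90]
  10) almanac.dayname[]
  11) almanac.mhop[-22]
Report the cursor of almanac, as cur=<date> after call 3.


Next I call almanac.pin with d='1782-10-20', which returns 1782-10-20.
I try almanac.closeout: 1782-10-31.
I try almanac.mhop with n='8', and observe 1783-06-30.
I run almanac.pin with d='2072-06-07', giving 2072-06-07.
I run almanac.pin with d='2186-06-04', yielding 2186-06-04.
Next I call almanac.dayname(), → Sunday.
Next I call almanac.mhop with n='32': 2189-02-04.
I invoke almanac.drift with n='-53', and observe 2188-12-13.
Using almanac.drift with n='-90', → 2188-09-14.
I try almanac.dayname(), giving Sunday.
I invoke almanac.mhop with n='-22', — result: 2186-11-14.

Answer: cur=1783-06-30


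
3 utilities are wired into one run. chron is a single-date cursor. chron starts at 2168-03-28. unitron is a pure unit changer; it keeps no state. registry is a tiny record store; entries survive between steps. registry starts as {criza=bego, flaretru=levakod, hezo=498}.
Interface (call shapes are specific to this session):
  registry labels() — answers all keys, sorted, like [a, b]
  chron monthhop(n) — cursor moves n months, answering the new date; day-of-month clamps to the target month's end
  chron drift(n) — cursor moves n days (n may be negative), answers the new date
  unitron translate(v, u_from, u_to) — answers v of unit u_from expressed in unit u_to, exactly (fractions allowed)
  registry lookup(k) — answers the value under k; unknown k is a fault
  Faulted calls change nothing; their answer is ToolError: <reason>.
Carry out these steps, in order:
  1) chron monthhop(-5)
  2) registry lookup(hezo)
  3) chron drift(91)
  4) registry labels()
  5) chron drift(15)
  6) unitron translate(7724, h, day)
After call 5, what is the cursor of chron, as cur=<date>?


Answer: cur=2168-02-11

Derivation:
>>> chron monthhop n=-5
= 2167-10-28
>>> registry lookup k=hezo
= 498
>>> chron drift n=91
= 2168-01-27
>>> registry labels
= [criza, flaretru, hezo]
>>> chron drift n=15
= 2168-02-11
>>> unitron translate v=7724 u_from=h u_to=day
= 1931/6


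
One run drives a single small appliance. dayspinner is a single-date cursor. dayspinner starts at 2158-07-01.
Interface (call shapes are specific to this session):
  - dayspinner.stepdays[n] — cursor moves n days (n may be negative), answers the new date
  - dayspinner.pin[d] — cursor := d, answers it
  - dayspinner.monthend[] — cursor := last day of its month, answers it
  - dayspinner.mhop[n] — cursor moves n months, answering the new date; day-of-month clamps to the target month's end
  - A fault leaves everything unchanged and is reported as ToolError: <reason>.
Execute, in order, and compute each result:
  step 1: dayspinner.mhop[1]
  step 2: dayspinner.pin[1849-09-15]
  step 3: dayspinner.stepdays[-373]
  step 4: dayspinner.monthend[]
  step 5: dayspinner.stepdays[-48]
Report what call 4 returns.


Answer: 1848-09-30

Derivation:
I use mhop(n=1): 2158-08-01.
Using pin(d=1849-09-15), → 1849-09-15.
Using stepdays(n=-373): 1848-09-07.
Invoking monthend, yielding 1848-09-30.
Now I run stepdays(n=-48), and get 1848-08-13.


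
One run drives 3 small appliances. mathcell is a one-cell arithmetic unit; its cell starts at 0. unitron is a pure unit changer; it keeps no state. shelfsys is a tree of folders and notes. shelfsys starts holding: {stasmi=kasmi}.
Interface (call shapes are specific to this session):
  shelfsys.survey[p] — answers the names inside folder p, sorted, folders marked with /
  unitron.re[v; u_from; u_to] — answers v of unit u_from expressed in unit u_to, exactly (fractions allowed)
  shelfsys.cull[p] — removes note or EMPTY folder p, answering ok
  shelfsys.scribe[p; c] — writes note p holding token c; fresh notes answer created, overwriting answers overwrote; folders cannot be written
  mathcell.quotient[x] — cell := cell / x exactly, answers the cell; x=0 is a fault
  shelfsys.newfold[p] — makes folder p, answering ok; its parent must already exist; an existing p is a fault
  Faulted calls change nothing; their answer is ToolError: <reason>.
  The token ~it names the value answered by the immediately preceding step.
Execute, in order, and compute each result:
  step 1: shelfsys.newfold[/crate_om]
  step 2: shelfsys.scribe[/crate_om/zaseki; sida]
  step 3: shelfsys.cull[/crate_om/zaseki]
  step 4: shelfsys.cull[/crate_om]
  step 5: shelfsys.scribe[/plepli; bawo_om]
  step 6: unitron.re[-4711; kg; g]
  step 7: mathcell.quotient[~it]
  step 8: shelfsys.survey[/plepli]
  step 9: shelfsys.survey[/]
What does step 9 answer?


Answer: [plepli, stasmi]

Derivation:
~$ shelfsys.newfold p='/crate_om'
  ok
~$ shelfsys.scribe p='/crate_om/zaseki' c='sida'
  created
~$ shelfsys.cull p='/crate_om/zaseki'
  ok
~$ shelfsys.cull p='/crate_om'
  ok
~$ shelfsys.scribe p='/plepli' c='bawo_om'
  created
~$ unitron.re v='-4711' u_from='kg' u_to='g'
  -4711000
~$ mathcell.quotient x='~it'
  0
~$ shelfsys.survey p='/plepli'
  ToolError: not a directory
~$ shelfsys.survey p='/'
  [plepli, stasmi]


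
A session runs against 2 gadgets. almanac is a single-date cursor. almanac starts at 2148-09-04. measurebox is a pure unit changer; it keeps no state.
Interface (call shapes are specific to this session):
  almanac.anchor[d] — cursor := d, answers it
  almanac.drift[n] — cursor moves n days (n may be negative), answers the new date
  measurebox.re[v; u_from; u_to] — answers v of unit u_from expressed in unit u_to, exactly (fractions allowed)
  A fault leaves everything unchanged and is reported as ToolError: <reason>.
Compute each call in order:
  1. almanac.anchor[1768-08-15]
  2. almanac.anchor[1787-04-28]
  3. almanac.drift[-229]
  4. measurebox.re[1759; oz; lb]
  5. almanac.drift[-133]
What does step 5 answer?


Answer: 1786-05-01

Derivation:
Step: almanac.anchor[d→1768-08-15]
Result: 1768-08-15
Step: almanac.anchor[d→1787-04-28]
Result: 1787-04-28
Step: almanac.drift[n→-229]
Result: 1786-09-11
Step: measurebox.re[v→1759; u_from→oz; u_to→lb]
Result: 1759/16
Step: almanac.drift[n→-133]
Result: 1786-05-01


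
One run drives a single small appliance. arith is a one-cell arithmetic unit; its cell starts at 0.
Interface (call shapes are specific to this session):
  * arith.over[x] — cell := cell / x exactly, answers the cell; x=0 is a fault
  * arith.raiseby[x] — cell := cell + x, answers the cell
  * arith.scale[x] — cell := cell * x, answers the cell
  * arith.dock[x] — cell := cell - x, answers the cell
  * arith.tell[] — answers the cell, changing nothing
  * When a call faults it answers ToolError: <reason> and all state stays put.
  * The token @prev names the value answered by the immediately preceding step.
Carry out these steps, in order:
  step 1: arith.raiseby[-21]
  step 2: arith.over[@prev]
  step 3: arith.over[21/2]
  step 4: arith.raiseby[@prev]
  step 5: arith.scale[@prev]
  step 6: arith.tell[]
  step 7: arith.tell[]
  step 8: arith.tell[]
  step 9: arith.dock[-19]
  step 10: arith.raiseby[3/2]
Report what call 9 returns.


Answer: 8395/441

Derivation:
Do: raiseby[x='-21']
See: -21
Do: over[x='@prev']
See: 1
Do: over[x='21/2']
See: 2/21
Do: raiseby[x='@prev']
See: 4/21
Do: scale[x='@prev']
See: 16/441
Do: tell[]
See: 16/441
Do: tell[]
See: 16/441
Do: tell[]
See: 16/441
Do: dock[x='-19']
See: 8395/441
Do: raiseby[x='3/2']
See: 18113/882


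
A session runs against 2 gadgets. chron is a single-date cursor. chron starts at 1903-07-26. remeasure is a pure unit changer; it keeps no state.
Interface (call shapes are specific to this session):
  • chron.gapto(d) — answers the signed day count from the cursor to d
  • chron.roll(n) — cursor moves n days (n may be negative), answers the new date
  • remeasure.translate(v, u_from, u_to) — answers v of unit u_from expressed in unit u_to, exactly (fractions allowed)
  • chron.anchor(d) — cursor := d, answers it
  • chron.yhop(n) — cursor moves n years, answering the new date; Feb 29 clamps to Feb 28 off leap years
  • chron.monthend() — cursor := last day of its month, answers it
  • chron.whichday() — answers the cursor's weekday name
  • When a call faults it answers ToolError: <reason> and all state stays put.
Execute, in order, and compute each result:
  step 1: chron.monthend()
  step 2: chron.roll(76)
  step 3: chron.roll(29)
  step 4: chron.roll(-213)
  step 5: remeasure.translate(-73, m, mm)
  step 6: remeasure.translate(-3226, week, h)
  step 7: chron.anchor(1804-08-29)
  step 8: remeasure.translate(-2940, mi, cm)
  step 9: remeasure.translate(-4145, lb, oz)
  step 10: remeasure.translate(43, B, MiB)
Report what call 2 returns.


>> monthend()
<< 1903-07-31
>> roll(n='76')
<< 1903-10-15
>> roll(n='29')
<< 1903-11-13
>> roll(n='-213')
<< 1903-04-14
>> translate(v='-73', u_from='m', u_to='mm')
<< -73000
>> translate(v='-3226', u_from='week', u_to='h')
<< -541968
>> anchor(d='1804-08-29')
<< 1804-08-29
>> translate(v='-2940', u_from='mi', u_to='cm')
<< -473147136
>> translate(v='-4145', u_from='lb', u_to='oz')
<< -66320
>> translate(v='43', u_from='B', u_to='MiB')
<< 43/1048576

Answer: 1903-10-15


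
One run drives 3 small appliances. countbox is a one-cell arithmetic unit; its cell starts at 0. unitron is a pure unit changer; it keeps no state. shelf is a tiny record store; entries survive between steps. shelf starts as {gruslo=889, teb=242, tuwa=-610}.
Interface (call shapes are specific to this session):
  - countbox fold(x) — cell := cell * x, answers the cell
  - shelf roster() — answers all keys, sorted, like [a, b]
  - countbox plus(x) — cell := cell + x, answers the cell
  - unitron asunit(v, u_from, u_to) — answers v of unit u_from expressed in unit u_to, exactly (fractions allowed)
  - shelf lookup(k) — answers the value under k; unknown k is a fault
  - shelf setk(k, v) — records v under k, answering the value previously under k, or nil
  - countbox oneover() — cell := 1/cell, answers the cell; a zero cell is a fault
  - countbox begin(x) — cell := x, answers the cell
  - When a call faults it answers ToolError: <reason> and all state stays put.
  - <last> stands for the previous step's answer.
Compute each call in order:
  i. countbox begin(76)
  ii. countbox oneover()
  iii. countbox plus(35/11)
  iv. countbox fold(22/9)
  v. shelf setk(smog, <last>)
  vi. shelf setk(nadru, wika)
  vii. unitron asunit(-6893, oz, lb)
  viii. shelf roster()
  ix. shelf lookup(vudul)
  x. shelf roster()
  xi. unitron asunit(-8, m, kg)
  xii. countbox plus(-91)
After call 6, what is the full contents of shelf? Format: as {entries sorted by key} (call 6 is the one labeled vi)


Answer: {gruslo=889, nadru=wika, smog=2671/342, teb=242, tuwa=-610}

Derivation:
-- 1. countbox begin(x: 76) : 76
-- 2. countbox oneover() : 1/76
-- 3. countbox plus(x: 35/11) : 2671/836
-- 4. countbox fold(x: 22/9) : 2671/342
-- 5. shelf setk(k: smog, v: <last>) : nil
-- 6. shelf setk(k: nadru, v: wika) : nil
-- 7. unitron asunit(v: -6893, u_from: oz, u_to: lb) : -6893/16
-- 8. shelf roster() : [gruslo, nadru, smog, teb, tuwa]
-- 9. shelf lookup(k: vudul) : ToolError: no such key vudul
-- 10. shelf roster() : [gruslo, nadru, smog, teb, tuwa]
-- 11. unitron asunit(v: -8, u_from: m, u_to: kg) : ToolError: incompatible units
-- 12. countbox plus(x: -91) : -28451/342
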